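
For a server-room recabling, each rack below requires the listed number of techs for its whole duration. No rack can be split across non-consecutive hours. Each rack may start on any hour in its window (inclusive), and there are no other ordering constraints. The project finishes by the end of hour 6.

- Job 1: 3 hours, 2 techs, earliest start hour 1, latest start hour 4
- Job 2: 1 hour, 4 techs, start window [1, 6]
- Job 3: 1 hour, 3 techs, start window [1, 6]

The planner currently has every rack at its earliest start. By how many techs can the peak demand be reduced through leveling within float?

Early-start peak: h1:9  h2:2  h3:2  h4:0  h5:0  h6:0 ⇒ 9.
Leveled (Job 1@1, Job 2@4, Job 3@5): h1:2  h2:2  h3:2  h4:4  h5:3  h6:0 ⇒ 4.
Reduction 9 − 4 = 5.

5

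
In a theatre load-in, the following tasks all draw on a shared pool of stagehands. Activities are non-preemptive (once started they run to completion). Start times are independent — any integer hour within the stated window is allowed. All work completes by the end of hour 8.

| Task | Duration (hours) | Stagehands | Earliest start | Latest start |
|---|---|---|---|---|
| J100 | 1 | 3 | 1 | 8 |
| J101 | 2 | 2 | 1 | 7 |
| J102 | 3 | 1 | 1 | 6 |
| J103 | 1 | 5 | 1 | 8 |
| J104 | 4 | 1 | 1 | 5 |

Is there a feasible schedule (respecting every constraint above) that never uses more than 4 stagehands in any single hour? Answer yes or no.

no

The minimum achievable peak is 5; 4 < 5, so no feasible schedule stays within the cap.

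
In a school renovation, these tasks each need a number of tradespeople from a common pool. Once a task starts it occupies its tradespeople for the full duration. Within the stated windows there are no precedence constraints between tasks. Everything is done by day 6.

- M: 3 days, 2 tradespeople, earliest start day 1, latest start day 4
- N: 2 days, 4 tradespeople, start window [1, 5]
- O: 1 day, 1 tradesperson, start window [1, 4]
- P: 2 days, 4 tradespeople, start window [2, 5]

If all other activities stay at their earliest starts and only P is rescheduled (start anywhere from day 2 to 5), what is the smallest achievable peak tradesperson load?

P@2: d1:7  d2:10  d3:6  d4:0  d5:0  d6:0 → peak 10
P@3: d1:7  d2:6  d3:6  d4:4  d5:0  d6:0 → peak 7
P@4: d1:7  d2:6  d3:2  d4:4  d5:4  d6:0 → peak 7
P@5: d1:7  d2:6  d3:2  d4:0  d5:4  d6:4 → peak 7
Best is P@3, peak 7.

7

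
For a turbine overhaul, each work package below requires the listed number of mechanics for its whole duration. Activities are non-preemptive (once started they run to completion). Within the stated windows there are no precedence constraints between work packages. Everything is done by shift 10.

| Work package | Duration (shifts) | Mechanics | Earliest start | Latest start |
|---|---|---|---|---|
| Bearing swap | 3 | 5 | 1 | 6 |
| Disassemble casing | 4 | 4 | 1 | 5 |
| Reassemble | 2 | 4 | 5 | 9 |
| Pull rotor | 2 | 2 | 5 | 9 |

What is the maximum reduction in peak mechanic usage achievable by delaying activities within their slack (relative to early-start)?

Early-start peak: s1:9  s2:9  s3:9  s4:4  s5:6  s6:6  s7:0  s8:0  s9:0  s10:0 ⇒ 9.
Leveled (Bearing swap@1, Disassemble casing@4, Reassemble@8, Pull rotor@5): s1:5  s2:5  s3:5  s4:4  s5:6  s6:6  s7:4  s8:4  s9:4  s10:0 ⇒ 6.
Reduction 9 − 6 = 3.

3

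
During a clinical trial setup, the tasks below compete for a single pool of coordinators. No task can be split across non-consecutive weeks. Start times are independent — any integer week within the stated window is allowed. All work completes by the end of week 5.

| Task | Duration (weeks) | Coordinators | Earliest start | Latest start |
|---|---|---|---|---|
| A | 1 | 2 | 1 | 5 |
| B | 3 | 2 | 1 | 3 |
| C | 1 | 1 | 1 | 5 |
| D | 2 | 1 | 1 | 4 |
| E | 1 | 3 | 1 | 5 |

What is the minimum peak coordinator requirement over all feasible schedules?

3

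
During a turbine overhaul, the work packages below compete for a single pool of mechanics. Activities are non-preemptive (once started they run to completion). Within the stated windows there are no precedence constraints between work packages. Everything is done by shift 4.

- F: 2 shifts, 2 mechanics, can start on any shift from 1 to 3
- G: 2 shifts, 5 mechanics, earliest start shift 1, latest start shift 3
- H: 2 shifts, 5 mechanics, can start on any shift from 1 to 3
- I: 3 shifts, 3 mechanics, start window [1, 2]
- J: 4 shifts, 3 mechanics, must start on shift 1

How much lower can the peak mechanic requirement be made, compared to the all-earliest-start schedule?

5

Early-start peak: s1:18  s2:18  s3:6  s4:3 ⇒ 18.
Leveled (F@1, G@1, H@3, I@1, J@1): s1:13  s2:13  s3:11  s4:8 ⇒ 13.
Reduction 18 − 13 = 5.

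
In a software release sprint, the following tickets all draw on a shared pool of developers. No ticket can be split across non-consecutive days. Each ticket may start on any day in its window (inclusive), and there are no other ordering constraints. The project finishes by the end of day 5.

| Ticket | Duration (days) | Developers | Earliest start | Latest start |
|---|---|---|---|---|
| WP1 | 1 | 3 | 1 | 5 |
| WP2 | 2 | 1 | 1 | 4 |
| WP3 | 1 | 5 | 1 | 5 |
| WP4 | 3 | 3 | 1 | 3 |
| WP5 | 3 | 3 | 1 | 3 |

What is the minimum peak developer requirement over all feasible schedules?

Early-start (WP1@1, WP2@1, WP3@1, WP4@1, WP5@1) gives peak 15: d1:15  d2:7  d3:6  d4:0  d5:0.
Shift WP3→2, WP4→3, WP5→3.
Schedule WP1@1, WP2@1, WP3@2, WP4@3, WP5@3: d1:4  d2:6  d3:6  d4:6  d5:6 — peak 6.
Total developer-days = 28 over 5 days ⇒ peak ≥ ⌈28/5⌉ = 6, so 6 is optimal.

6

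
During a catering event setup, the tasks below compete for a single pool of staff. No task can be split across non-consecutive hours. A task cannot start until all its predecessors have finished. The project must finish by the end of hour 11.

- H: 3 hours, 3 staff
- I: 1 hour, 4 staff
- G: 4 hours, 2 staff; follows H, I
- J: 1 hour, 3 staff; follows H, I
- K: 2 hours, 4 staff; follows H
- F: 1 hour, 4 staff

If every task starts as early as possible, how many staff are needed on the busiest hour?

Early-start schedule: H@1, I@1, G@4, J@4, K@4, F@1.
Load per hour: hour 1: 11, hour 2: 3, hour 3: 3, hour 4: 9, hour 5: 6, hour 6: 2, hour 7: 2, hour 8: 0, hour 9: 0, hour 10: 0, hour 11: 0.
Peak is 11.

11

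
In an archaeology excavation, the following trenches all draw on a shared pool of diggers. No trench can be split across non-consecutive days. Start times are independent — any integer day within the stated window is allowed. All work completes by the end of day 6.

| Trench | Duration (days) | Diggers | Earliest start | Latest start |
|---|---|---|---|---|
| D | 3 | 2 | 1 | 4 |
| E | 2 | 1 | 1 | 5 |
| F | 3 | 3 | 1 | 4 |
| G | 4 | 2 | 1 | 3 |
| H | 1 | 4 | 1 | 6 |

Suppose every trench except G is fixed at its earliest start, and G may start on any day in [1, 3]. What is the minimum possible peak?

10

G@1: d1:12  d2:8  d3:7  d4:2  d5:0  d6:0 → peak 12
G@2: d1:10  d2:8  d3:7  d4:2  d5:2  d6:0 → peak 10
G@3: d1:10  d2:6  d3:7  d4:2  d5:2  d6:2 → peak 10
Best is G@2, peak 10.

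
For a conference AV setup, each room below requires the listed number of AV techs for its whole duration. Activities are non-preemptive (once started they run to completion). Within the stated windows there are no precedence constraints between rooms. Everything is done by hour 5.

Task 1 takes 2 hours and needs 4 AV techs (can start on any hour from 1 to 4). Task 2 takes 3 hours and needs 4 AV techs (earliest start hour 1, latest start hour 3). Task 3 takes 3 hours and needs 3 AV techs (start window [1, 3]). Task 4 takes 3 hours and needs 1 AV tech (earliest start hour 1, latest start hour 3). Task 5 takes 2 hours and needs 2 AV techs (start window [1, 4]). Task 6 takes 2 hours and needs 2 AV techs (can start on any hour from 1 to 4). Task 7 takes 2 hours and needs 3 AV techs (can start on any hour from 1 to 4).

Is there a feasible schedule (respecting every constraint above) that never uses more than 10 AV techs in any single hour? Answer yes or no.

yes

Schedule Task 1@1, Task 2@1, Task 3@3, Task 4@1, Task 5@3, Task 6@4, Task 7@4: h1:9  h2:9  h3:10  h4:10  h5:8 — peak 10 ≤ 10.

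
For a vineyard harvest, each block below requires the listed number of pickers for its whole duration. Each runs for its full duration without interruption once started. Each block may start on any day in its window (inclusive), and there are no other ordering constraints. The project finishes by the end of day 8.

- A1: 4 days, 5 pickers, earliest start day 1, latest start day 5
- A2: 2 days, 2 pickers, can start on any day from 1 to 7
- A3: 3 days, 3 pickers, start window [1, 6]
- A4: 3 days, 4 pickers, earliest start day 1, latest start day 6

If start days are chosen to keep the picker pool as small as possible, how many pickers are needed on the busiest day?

7

Early-start (A1@1, A2@1, A3@1, A4@1) gives peak 14: d1:14  d2:14  d3:12  d4:5  d5:0  d6:0  d7:0  d8:0.
Shift A3→5, A4→5.
Schedule A1@1, A2@1, A3@5, A4@5: d1:7  d2:7  d3:5  d4:5  d5:7  d6:7  d7:7  d8:0 — peak 7.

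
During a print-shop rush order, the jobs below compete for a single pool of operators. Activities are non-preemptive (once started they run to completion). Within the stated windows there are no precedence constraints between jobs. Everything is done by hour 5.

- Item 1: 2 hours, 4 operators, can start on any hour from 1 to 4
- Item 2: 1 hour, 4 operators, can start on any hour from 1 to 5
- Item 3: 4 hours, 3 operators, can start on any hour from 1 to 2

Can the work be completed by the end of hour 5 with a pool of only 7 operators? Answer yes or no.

Schedule Item 1@1, Item 2@3, Item 3@1: h1:7  h2:7  h3:7  h4:3  h5:0 — peak 7 ≤ 7.

yes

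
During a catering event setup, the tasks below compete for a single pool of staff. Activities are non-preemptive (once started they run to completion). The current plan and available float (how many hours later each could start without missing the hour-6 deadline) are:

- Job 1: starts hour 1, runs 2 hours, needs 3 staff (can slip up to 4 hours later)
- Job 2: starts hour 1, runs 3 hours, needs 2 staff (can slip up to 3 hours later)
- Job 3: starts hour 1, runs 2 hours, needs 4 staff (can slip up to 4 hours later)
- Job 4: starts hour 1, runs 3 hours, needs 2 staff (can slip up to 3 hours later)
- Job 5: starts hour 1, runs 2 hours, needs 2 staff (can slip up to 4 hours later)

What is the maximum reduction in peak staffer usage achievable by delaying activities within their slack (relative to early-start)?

7

Early-start peak: h1:13  h2:13  h3:4  h4:0  h5:0  h6:0 ⇒ 13.
Leveled (Job 1@1, Job 2@1, Job 3@3, Job 4@4, Job 5@5): h1:5  h2:5  h3:6  h4:6  h5:4  h6:4 ⇒ 6.
Reduction 13 − 6 = 7.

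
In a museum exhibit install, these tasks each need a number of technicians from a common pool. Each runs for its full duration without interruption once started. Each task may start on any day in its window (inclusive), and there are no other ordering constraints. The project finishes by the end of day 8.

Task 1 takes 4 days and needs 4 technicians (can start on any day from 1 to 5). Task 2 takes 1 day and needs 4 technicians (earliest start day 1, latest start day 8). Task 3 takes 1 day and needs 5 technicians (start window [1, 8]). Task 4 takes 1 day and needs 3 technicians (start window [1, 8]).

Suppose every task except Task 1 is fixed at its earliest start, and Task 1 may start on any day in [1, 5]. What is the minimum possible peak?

12

Task 1@1: d1:16  d2:4  d3:4  d4:4  d5:0  d6:0  d7:0  d8:0 → peak 16
Task 1@2: d1:12  d2:4  d3:4  d4:4  d5:4  d6:0  d7:0  d8:0 → peak 12
Task 1@3: d1:12  d2:0  d3:4  d4:4  d5:4  d6:4  d7:0  d8:0 → peak 12
Task 1@4: d1:12  d2:0  d3:0  d4:4  d5:4  d6:4  d7:4  d8:0 → peak 12
Task 1@5: d1:12  d2:0  d3:0  d4:0  d5:4  d6:4  d7:4  d8:4 → peak 12
Best is Task 1@2, peak 12.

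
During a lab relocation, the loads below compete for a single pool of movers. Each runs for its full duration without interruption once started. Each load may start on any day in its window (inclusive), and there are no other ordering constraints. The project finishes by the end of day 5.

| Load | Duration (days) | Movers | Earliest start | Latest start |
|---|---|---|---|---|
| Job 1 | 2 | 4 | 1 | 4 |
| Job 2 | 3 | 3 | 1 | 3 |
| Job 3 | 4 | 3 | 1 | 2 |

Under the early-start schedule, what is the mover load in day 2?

10

At early start, day 2 has: Job 1, Job 2, Job 3.
Demand: 4 + 3 + 3 = 10.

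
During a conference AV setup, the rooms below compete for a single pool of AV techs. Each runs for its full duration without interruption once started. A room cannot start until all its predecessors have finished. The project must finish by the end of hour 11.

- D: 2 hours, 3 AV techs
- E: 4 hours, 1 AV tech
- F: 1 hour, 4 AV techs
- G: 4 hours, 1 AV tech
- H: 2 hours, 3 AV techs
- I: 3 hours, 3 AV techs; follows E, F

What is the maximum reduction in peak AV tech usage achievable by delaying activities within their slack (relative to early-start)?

8

Early-start peak: h1:12  h2:8  h3:2  h4:2  h5:3  h6:3  h7:3  h8:0  h9:0  h10:0  h11:0 ⇒ 12.
Leveled (D@1, E@1, F@5, G@6, H@3, I@6): h1:4  h2:4  h3:4  h4:4  h5:4  h6:4  h7:4  h8:4  h9:1  h10:0  h11:0 ⇒ 4.
Reduction 12 − 4 = 8.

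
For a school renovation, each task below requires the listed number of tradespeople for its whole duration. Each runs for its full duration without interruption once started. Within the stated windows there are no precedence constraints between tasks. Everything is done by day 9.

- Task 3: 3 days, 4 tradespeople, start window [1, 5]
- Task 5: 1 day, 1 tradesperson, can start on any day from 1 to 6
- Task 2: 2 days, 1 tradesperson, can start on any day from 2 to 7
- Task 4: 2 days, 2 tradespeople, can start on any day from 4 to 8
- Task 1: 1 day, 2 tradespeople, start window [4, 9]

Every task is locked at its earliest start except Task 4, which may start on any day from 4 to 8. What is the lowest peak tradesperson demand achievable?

Task 4@4: d1:5  d2:5  d3:5  d4:4  d5:2  d6:0  d7:0  d8:0  d9:0 → peak 5
Task 4@5: d1:5  d2:5  d3:5  d4:2  d5:2  d6:2  d7:0  d8:0  d9:0 → peak 5
Task 4@6: d1:5  d2:5  d3:5  d4:2  d5:0  d6:2  d7:2  d8:0  d9:0 → peak 5
Task 4@7: d1:5  d2:5  d3:5  d4:2  d5:0  d6:0  d7:2  d8:2  d9:0 → peak 5
Task 4@8: d1:5  d2:5  d3:5  d4:2  d5:0  d6:0  d7:0  d8:2  d9:2 → peak 5
Best is Task 4@4, peak 5.

5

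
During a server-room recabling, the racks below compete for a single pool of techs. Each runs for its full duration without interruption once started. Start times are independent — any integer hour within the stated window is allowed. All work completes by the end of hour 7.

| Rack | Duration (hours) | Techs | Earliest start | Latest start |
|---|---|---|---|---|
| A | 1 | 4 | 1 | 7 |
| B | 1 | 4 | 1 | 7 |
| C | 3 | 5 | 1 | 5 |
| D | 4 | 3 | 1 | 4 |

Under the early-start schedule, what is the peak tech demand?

16

Early-start schedule: A@1, B@1, C@1, D@1.
Load per hour: hour 1: 16, hour 2: 8, hour 3: 8, hour 4: 3, hour 5: 0, hour 6: 0, hour 7: 0.
Peak is 16.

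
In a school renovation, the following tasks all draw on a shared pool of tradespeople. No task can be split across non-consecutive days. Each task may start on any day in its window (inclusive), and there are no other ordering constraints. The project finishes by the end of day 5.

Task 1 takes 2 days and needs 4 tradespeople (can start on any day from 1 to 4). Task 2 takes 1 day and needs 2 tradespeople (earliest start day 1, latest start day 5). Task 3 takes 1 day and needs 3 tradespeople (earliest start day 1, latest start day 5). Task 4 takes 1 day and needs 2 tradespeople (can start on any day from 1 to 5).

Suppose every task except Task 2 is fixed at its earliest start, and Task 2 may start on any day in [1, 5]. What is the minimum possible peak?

9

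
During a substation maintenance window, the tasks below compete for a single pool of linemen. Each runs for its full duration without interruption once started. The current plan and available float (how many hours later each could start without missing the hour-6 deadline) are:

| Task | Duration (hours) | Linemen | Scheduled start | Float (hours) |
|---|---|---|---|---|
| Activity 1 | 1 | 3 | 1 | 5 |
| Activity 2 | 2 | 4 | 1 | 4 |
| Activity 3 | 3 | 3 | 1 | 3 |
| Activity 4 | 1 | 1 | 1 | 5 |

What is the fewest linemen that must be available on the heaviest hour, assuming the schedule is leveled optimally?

4

Early-start (Activity 1@1, Activity 2@1, Activity 3@1, Activity 4@1) gives peak 11: h1:11  h2:7  h3:3  h4:0  h5:0  h6:0.
Shift Activity 2→2, Activity 3→4.
Schedule Activity 1@1, Activity 2@2, Activity 3@4, Activity 4@1: h1:4  h2:4  h3:4  h4:3  h5:3  h6:3 — peak 4.
Total lineman-hours = 21 over 6 hours ⇒ peak ≥ ⌈21/6⌉ = 4, so 4 is optimal.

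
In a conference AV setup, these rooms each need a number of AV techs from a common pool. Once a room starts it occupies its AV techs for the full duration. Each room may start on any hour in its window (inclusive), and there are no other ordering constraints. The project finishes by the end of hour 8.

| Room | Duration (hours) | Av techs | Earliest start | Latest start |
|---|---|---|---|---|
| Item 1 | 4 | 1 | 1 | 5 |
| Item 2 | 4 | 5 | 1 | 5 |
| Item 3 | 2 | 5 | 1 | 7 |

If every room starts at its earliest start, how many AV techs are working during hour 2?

11

At early start, hour 2 has: Item 1, Item 2, Item 3.
Demand: 1 + 5 + 5 = 11.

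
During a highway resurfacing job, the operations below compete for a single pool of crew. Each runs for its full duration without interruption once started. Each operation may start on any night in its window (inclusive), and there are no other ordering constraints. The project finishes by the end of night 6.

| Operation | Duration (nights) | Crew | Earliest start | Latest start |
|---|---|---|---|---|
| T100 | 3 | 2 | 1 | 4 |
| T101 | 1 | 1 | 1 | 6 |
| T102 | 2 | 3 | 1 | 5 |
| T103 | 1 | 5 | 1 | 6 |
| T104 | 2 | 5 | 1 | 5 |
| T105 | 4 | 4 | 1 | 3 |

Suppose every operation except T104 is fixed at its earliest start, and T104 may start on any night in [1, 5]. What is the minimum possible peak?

15

T104@1: n1:20  n2:14  n3:6  n4:4  n5:0  n6:0 → peak 20
T104@2: n1:15  n2:14  n3:11  n4:4  n5:0  n6:0 → peak 15
T104@3: n1:15  n2:9  n3:11  n4:9  n5:0  n6:0 → peak 15
T104@4: n1:15  n2:9  n3:6  n4:9  n5:5  n6:0 → peak 15
T104@5: n1:15  n2:9  n3:6  n4:4  n5:5  n6:5 → peak 15
Best is T104@2, peak 15.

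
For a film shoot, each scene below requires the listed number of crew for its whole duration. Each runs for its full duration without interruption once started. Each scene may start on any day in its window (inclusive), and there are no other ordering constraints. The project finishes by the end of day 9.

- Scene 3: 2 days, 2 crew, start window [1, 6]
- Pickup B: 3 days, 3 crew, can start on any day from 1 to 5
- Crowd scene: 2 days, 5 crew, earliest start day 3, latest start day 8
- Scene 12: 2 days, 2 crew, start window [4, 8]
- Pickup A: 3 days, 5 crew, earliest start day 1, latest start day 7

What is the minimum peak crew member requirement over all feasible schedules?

5

Early-start (Scene 3@1, Pickup B@1, Crowd scene@3, Scene 12@4, Pickup A@1) gives peak 13: d1:10  d2:10  d3:13  d4:7  d5:2  d6:0  d7:0  d8:0  d9:0.
Shift Scene 3→4, Pickup B→4, Crowd scene→8, Scene 12→6.
Schedule Scene 3@4, Pickup B@4, Crowd scene@8, Scene 12@6, Pickup A@1: d1:5  d2:5  d3:5  d4:5  d5:5  d6:5  d7:2  d8:5  d9:5 — peak 5.
Total crew member-days = 42 over 9 days ⇒ peak ≥ ⌈42/9⌉ = 5, so 5 is optimal.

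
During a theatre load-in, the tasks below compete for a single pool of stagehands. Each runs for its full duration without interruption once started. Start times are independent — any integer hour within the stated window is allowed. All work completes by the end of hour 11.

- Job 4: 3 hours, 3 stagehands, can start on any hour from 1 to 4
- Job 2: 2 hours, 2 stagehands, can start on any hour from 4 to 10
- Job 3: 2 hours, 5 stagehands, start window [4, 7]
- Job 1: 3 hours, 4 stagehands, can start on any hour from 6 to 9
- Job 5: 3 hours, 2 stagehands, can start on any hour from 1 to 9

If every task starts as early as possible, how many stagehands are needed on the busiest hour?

Early-start schedule: Job 4@1, Job 2@4, Job 3@4, Job 1@6, Job 5@1.
Load per hour: hour 1: 5, hour 2: 5, hour 3: 5, hour 4: 7, hour 5: 7, hour 6: 4, hour 7: 4, hour 8: 4, hour 9: 0, hour 10: 0, hour 11: 0.
Peak is 7.

7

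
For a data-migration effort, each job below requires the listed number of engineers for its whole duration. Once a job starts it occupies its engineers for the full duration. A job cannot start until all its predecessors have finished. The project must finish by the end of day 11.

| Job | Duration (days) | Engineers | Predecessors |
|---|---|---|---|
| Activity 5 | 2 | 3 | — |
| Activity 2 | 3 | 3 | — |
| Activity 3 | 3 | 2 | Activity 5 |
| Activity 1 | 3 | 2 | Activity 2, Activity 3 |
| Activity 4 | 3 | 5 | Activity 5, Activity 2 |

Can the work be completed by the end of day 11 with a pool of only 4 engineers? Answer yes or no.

no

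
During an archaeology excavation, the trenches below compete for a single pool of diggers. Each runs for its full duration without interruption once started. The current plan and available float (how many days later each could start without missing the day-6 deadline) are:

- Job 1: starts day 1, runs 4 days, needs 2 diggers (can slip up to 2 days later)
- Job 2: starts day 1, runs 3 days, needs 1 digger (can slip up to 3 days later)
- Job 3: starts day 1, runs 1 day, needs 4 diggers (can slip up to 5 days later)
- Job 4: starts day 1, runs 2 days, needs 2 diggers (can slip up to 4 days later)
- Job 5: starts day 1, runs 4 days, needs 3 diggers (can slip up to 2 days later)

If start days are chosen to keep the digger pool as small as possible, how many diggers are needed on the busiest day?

6

Early-start (Job 1@1, Job 2@1, Job 3@1, Job 4@1, Job 5@1) gives peak 12: d1:12  d2:8  d3:6  d4:5  d5:0  d6:0.
Shift Job 3→5, Job 4→5.
Schedule Job 1@1, Job 2@1, Job 3@5, Job 4@5, Job 5@1: d1:6  d2:6  d3:6  d4:5  d5:6  d6:2 — peak 6.
Total digger-days = 31 over 6 days ⇒ peak ≥ ⌈31/6⌉ = 6, so 6 is optimal.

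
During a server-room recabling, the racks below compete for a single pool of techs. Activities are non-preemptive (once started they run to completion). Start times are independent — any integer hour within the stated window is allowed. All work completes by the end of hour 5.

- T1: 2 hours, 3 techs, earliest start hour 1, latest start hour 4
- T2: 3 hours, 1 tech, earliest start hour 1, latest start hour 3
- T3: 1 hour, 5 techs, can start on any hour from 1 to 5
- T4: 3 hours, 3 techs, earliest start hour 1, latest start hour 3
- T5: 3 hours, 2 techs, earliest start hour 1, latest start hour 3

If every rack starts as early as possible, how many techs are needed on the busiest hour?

14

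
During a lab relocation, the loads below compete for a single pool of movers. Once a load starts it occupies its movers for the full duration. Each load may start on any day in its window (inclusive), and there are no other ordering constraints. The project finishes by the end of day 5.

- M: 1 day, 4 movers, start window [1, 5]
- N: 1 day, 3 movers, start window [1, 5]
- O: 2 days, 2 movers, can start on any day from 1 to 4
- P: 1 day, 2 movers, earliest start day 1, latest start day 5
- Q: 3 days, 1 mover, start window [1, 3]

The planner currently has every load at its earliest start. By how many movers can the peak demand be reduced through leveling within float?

8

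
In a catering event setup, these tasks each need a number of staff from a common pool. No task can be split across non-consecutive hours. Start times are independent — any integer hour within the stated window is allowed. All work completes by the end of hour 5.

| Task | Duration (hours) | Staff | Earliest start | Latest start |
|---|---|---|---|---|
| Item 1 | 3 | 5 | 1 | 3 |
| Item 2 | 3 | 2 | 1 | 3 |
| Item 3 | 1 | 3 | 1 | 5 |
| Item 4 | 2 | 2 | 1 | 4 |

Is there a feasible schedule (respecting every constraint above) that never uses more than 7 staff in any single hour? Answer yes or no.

yes

Schedule Item 1@1, Item 2@1, Item 3@4, Item 4@4: h1:7  h2:7  h3:7  h4:5  h5:2 — peak 7 ≤ 7.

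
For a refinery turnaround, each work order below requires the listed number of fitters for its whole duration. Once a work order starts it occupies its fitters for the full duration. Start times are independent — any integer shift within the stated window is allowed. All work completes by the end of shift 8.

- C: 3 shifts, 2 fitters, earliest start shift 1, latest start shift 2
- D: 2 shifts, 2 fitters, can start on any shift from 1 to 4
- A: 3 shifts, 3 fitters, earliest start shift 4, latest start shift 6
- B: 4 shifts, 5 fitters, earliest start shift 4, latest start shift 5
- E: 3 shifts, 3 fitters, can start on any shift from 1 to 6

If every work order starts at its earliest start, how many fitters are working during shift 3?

At early start, shift 3 has: C, E.
Demand: 2 + 3 = 5.

5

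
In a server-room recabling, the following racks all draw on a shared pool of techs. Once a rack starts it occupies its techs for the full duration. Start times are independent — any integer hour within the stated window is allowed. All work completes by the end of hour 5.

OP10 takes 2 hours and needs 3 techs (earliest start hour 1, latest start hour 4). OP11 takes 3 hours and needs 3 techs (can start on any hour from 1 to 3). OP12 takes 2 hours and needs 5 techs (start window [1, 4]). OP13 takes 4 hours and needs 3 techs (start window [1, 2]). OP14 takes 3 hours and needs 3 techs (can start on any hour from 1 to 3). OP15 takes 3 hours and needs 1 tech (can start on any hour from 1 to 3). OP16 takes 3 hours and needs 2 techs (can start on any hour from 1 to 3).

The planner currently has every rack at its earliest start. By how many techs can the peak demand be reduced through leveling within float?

Early-start peak: h1:20  h2:20  h3:12  h4:3  h5:0 ⇒ 20.
Leveled (OP10@1, OP11@1, OP12@4, OP13@1, OP14@1, OP15@3, OP16@3): h1:12  h2:12  h3:12  h4:11  h5:8 ⇒ 12.
Reduction 20 − 12 = 8.

8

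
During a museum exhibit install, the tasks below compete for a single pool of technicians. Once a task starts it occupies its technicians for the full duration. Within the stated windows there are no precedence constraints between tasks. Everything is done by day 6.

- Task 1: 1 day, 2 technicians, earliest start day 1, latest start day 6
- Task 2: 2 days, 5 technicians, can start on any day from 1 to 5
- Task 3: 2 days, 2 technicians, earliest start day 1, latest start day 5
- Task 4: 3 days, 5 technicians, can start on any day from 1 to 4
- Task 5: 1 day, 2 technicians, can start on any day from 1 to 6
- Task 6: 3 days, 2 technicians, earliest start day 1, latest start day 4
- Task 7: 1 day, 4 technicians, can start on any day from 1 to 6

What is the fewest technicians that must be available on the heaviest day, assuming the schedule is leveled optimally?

Early-start (Task 1@1, Task 2@1, Task 3@1, Task 4@1, Task 5@1, Task 6@1, Task 7@1) gives peak 22: d1:22  d2:14  d3:7  d4:0  d5:0  d6:0.
Shift Task 3→2, Task 4→3, Task 5→6, Task 6→4, Task 7→6.
Schedule Task 1@1, Task 2@1, Task 3@2, Task 4@3, Task 5@6, Task 6@4, Task 7@6: d1:7  d2:7  d3:7  d4:7  d5:7  d6:8 — peak 8.
Total technician-days = 43 over 6 days ⇒ peak ≥ ⌈43/6⌉ = 8, so 8 is optimal.

8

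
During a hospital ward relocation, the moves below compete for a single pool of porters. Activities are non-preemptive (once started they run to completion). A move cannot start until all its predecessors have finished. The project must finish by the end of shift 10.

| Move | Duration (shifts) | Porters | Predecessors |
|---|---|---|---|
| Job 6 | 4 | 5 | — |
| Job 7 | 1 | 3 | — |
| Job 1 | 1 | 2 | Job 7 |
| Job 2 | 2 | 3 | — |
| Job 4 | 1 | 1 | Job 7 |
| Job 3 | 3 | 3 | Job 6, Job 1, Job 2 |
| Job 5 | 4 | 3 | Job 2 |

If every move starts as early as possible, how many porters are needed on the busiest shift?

11

Early-start schedule: Job 6@1, Job 7@1, Job 1@2, Job 2@1, Job 4@2, Job 3@5, Job 5@3.
Load per shift: shift 1: 11, shift 2: 11, shift 3: 8, shift 4: 8, shift 5: 6, shift 6: 6, shift 7: 3, shift 8: 0, shift 9: 0, shift 10: 0.
Peak is 11.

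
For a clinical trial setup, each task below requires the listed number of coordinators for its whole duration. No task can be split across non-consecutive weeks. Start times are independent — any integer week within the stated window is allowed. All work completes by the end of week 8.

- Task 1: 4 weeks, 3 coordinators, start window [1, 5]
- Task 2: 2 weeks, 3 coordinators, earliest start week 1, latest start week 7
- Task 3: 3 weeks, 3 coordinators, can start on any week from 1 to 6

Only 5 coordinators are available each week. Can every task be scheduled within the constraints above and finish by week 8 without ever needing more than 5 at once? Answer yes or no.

The minimum achievable peak is 6; 5 < 6, so no feasible schedule stays within the cap.

no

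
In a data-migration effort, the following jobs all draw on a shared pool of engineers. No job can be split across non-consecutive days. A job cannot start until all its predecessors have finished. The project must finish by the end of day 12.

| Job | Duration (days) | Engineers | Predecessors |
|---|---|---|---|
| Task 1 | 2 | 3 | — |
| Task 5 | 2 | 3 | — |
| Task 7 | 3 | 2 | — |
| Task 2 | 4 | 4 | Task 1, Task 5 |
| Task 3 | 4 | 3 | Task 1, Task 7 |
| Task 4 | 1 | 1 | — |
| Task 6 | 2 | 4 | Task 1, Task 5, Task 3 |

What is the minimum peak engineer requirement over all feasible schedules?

6

Early-start (Task 1@1, Task 5@1, Task 7@1, Task 2@3, Task 3@4, Task 4@1, Task 6@8) gives peak 9: d1:9  d2:8  d3:6  d4:7  d5:7  d6:7  d7:3  d8:4  d9:4  d10:0  d11:0  d12:0.
Shift Task 7→3, Task 3→7, Task 4→6, Task 6→11.
Schedule Task 1@1, Task 5@1, Task 7@3, Task 2@3, Task 3@7, Task 4@6, Task 6@11: d1:6  d2:6  d3:6  d4:6  d5:6  d6:5  d7:3  d8:3  d9:3  d10:3  d11:4  d12:4 — peak 6.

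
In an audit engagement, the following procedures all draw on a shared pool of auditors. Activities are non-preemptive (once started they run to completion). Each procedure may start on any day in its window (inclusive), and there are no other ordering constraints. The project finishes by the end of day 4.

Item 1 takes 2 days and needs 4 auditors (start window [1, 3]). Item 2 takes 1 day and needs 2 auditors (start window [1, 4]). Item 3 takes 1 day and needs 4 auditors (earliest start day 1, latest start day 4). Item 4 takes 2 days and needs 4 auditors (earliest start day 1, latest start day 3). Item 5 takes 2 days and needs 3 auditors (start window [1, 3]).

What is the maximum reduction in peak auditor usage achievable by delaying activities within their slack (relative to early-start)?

9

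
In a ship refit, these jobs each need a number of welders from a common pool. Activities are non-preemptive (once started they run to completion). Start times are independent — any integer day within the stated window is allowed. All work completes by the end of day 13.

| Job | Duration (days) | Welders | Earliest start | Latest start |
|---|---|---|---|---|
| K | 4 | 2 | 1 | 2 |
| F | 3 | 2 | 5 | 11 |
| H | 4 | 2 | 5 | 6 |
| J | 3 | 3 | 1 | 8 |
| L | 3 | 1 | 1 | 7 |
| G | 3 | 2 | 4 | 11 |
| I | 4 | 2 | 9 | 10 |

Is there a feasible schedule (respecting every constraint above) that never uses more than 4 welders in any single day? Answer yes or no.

The minimum achievable peak is 5; 4 < 5, so no feasible schedule stays within the cap.

no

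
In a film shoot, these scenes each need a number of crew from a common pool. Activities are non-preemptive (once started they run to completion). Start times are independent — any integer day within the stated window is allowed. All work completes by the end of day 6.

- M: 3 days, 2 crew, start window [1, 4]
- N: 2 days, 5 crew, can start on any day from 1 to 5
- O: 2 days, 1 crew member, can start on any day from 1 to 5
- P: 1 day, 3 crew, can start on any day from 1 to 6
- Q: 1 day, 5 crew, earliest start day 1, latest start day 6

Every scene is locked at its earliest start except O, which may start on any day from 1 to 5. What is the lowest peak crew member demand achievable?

15

O@1: d1:16  d2:8  d3:2  d4:0  d5:0  d6:0 → peak 16
O@2: d1:15  d2:8  d3:3  d4:0  d5:0  d6:0 → peak 15
O@3: d1:15  d2:7  d3:3  d4:1  d5:0  d6:0 → peak 15
O@4: d1:15  d2:7  d3:2  d4:1  d5:1  d6:0 → peak 15
O@5: d1:15  d2:7  d3:2  d4:0  d5:1  d6:1 → peak 15
Best is O@2, peak 15.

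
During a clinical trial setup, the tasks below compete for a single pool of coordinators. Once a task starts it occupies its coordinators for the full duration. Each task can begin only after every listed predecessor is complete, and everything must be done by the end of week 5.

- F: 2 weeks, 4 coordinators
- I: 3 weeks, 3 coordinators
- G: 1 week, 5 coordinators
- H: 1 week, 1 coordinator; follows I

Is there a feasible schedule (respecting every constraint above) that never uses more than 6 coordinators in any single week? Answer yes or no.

The minimum achievable peak is 7; 6 < 7, so no feasible schedule stays within the cap.

no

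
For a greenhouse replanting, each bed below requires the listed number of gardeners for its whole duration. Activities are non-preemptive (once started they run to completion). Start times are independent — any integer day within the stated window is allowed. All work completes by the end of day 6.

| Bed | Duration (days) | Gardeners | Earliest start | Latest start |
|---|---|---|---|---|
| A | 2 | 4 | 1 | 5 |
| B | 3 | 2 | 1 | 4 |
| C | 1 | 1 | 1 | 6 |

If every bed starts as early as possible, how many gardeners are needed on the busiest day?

7

Early-start schedule: A@1, B@1, C@1.
Load per day: day 1: 7, day 2: 6, day 3: 2, day 4: 0, day 5: 0, day 6: 0.
Peak is 7.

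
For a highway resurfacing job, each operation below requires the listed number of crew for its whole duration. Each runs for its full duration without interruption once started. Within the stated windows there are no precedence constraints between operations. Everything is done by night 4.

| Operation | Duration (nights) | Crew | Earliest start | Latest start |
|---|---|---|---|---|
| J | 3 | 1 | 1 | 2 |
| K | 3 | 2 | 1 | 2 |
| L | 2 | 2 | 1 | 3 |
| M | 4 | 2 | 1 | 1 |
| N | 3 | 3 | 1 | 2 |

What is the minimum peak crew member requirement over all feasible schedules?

10

Schedule J@1, K@1, L@1, M@1, N@1: n1:10  n2:10  n3:8  n4:2 — peak 10.
No arrangement of the 24 feasible schedules does better.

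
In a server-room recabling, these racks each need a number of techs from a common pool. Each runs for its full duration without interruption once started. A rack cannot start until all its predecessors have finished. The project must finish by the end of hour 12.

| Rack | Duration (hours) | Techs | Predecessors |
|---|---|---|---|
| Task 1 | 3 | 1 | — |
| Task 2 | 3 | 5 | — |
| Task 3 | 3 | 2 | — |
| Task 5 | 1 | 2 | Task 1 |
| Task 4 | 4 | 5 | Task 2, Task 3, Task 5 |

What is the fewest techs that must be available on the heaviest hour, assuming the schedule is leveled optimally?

Early-start (Task 1@1, Task 2@1, Task 3@1, Task 5@4, Task 4@5) gives peak 8: h1:8  h2:8  h3:8  h4:2  h5:5  h6:5  h7:5  h8:5  h9:0  h10:0  h11:0  h12:0.
Shift Task 2→4, Task 5→7, Task 4→8.
Schedule Task 1@1, Task 2@4, Task 3@1, Task 5@7, Task 4@8: h1:3  h2:3  h3:3  h4:5  h5:5  h6:5  h7:2  h8:5  h9:5  h10:5  h11:5  h12:0 — peak 5.

5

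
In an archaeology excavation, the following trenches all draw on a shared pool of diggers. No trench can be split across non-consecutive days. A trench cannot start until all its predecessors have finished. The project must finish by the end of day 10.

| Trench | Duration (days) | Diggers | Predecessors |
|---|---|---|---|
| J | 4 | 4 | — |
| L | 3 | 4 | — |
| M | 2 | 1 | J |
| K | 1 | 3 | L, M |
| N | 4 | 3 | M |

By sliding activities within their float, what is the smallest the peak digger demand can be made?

Early-start (J@1, L@1, M@5, K@7, N@7) gives peak 8: d1:8  d2:8  d3:8  d4:4  d5:1  d6:1  d7:6  d8:3  d9:3  d10:3.
Shift L→5, K→8.
Schedule J@1, L@5, M@5, K@8, N@7: d1:4  d2:4  d3:4  d4:4  d5:5  d6:5  d7:7  d8:6  d9:3  d10:3 — peak 7.
No arrangement of the 22 feasible schedules does better.

7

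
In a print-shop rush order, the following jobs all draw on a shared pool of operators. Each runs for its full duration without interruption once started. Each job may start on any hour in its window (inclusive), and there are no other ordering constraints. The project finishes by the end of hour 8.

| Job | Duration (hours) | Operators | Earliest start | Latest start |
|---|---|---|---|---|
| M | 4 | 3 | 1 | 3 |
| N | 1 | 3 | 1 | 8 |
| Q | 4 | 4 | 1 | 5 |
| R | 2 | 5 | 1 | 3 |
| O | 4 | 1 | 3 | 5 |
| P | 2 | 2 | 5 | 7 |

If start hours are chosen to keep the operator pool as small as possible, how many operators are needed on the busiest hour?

Early-start (M@1, N@1, Q@1, R@1, O@3, P@5) gives peak 15: h1:15  h2:12  h3:8  h4:8  h5:3  h6:3  h7:0  h8:0.
Shift Q→4, R→2, O→4.
Schedule M@1, N@1, Q@4, R@2, O@4, P@5: h1:6  h2:8  h3:8  h4:8  h5:7  h6:7  h7:5  h8:0 — peak 8.

8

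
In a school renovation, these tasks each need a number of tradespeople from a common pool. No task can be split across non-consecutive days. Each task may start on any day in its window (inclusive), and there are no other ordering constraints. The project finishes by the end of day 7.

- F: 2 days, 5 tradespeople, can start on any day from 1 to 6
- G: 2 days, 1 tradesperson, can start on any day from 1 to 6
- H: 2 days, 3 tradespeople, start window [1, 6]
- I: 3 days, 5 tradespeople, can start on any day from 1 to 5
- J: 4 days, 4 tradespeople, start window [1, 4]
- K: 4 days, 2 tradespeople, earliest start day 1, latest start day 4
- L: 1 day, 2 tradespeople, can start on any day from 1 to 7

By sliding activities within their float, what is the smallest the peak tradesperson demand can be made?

Early-start (F@1, G@1, H@1, I@1, J@1, K@1, L@1) gives peak 22: d1:22  d2:20  d3:11  d4:6  d5:0  d6:0  d7:0.
Shift H→3, I→5, J→3, L→7.
Schedule F@1, G@1, H@3, I@5, J@3, K@1, L@7: d1:8  d2:8  d3:9  d4:9  d5:9  d6:9  d7:7 — peak 9.
Total tradesperson-days = 59 over 7 days ⇒ peak ≥ ⌈59/7⌉ = 9, so 9 is optimal.

9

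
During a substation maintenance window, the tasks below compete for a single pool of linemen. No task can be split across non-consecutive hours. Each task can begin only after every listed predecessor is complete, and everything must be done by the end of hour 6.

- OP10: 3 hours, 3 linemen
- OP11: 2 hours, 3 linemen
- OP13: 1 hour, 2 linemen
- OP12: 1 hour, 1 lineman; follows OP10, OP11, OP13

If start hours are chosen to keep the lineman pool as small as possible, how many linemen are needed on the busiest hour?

Early-start (OP10@1, OP11@1, OP13@1, OP12@4) gives peak 8: h1:8  h2:6  h3:3  h4:1  h5:0  h6:0.
Shift OP11→4, OP12→6.
Schedule OP10@1, OP11@4, OP13@1, OP12@6: h1:5  h2:3  h3:3  h4:3  h5:3  h6:1 — peak 5.

5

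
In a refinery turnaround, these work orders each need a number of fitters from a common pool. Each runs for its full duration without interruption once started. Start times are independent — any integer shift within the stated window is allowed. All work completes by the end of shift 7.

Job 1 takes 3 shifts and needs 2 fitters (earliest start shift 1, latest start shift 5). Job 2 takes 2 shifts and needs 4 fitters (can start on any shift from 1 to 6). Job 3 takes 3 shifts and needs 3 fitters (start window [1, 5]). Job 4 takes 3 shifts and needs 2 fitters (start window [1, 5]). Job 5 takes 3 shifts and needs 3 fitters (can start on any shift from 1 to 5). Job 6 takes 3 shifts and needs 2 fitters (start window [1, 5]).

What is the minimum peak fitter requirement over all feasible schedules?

Early-start (Job 1@1, Job 2@1, Job 3@1, Job 4@1, Job 5@1, Job 6@1) gives peak 16: s1:16  s2:16  s3:12  s4:0  s5:0  s6:0  s7:0.
Shift Job 3→3, Job 5→4, Job 6→4.
Schedule Job 1@1, Job 2@1, Job 3@3, Job 4@1, Job 5@4, Job 6@4: s1:8  s2:8  s3:7  s4:8  s5:8  s6:5  s7:0 — peak 8.

8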